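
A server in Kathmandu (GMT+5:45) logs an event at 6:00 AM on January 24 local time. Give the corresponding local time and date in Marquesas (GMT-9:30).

Marquesas is 15:15 behind Kathmandu.
Shift by the zone difference: 6:00 AM − 15:15 = 2:45 PM on Jan 23 in Marquesas.

2:45 PM on Jan 23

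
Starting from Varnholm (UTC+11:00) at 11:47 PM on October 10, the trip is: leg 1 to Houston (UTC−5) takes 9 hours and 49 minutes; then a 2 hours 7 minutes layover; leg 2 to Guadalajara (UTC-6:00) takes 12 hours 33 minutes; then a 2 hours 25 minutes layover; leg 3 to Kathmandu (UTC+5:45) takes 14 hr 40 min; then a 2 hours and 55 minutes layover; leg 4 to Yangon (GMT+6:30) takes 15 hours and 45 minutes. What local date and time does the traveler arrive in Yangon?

Convert departure to UTC: 11:47 PM − 11:00 = 12:47 PM UTC on Oct 10.
Add 9 hours 49 minutes leg 1 → 10:36 PM UTC.
Add 2 hours 7 minutes layover in Houston → 12:43 AM UTC (Oct 11).
Add 12 hours and 33 minutes leg 2 → 1:16 PM UTC.
Add 2 hours 25 minutes layover in Guadalajara → 3:41 PM UTC.
Add 14 hours 40 minutes leg 3 → 6:21 AM UTC (Oct 12).
Add 2 hours and 55 minutes layover in Kathmandu → 9:16 AM UTC.
Add 15 hours 45 minutes leg 4 → 1:01 AM UTC (Oct 13).
Yangon is UTC+6:30, so local arrival = 1:01 AM + 6:30 = 7:31 AM on Oct 13.

7:31 AM on October 13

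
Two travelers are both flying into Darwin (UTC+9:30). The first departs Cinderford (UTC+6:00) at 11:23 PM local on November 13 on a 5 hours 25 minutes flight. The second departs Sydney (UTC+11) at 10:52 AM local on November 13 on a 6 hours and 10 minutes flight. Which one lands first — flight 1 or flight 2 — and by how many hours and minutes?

the second, by 16 hours 46 minutes

Flight 1 in UTC: 11:23 PM − 6:00 = 5:23 PM on Nov 13.
+5 hours 25 minutes → arrive 10:48 PM UTC on Nov 13.
Flight 2 in UTC: 10:52 AM − 11:00 = 11:52 PM on Nov 12.
+6 hours and 10 minutes → arrive 6:02 AM UTC on Nov 13.
Flight 2 lands earlier by 16 hours 46 minutes.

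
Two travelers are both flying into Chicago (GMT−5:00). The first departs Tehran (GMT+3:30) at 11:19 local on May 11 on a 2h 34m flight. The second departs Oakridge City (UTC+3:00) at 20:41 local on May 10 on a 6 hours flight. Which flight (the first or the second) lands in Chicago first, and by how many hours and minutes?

Flight 1 in UTC: 11:19 − 3:30 = 07:49 on May 11.
+2 hours and 34 minutes → arrive 10:23 UTC on May 11.
Flight 2 in UTC: 20:41 − 3:00 = 17:41 on May 10.
+6 hours → arrive 23:41 UTC on May 10.
Flight 2 lands earlier by 10 hours 42 minutes.

the second, by 10 hours 42 minutes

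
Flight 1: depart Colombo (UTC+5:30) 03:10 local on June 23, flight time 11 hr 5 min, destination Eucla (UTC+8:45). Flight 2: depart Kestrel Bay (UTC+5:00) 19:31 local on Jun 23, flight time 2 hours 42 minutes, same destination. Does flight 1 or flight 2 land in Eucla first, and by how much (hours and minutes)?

Flight 1 in UTC: 03:10 − 5:30 = 21:40 on Jun 22.
+11 hours 5 minutes → arrive 08:45 UTC on Jun 23.
Flight 2 in UTC: 19:31 − 5:00 = 14:31 on Jun 23.
+2 hours and 42 minutes → arrive 17:13 UTC on Jun 23.
Flight 1 lands earlier by 8 hours 28 minutes.

the first, by 8 hours 28 minutes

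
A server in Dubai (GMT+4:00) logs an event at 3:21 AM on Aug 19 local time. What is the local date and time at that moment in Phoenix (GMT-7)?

In UTC: 3:21 AM − 4:00 = 11:21 PM on Aug 18.
Phoenix is UTC−7:00: 11:21 PM − 7:00 = 4:21 PM on Aug 18.

4:21 PM on August 18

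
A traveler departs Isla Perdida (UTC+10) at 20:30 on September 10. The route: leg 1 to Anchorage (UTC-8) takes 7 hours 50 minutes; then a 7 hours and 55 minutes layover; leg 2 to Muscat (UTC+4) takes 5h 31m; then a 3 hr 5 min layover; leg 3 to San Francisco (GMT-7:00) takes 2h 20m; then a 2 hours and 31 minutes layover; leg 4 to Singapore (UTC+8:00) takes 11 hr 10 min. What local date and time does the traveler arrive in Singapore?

10:52 on September 12

Convert departure to UTC: 20:30 − 10:00 = 10:30 UTC on Sep 10.
Add 7 hours 50 minutes leg 1 → 18:20 UTC.
Add 7 hours 55 minutes layover in Anchorage → 02:15 UTC (Sep 11).
Add 5 hours and 31 minutes leg 2 → 07:46 UTC.
Add 3 hours and 5 minutes layover in Muscat → 10:51 UTC.
Add 2 hours 20 minutes leg 3 → 13:11 UTC.
Add 2 hours 31 minutes layover in San Francisco → 15:42 UTC.
Add 11 hours and 10 minutes leg 4 → 02:52 UTC (Sep 12).
Singapore is UTC+8:00, so local arrival = 02:52 + 8:00 = 10:52 on Sep 12.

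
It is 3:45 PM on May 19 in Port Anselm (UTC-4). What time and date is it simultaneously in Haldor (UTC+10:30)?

In UTC: 3:45 PM + 4:00 = 7:45 PM on May 19.
Haldor is UTC+10:30: 7:45 PM + 10:30 = 6:15 AM on May 20.

6:15 AM on May 20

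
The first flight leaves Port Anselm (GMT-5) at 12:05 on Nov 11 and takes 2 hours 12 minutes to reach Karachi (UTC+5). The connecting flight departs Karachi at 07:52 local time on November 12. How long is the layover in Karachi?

7 hours 35 minutes

Convert departure to UTC: 12:05 + 5:00 = 17:05 UTC on Nov 11.
Add 2 hours and 12 minutes flight time → 19:17 UTC.
Karachi is UTC+5:00, so local arrival = 19:17 + 5:00 = 00:17 on Nov 12.
Layover = 07:52 − 00:17 = 7 hours 35 minutes.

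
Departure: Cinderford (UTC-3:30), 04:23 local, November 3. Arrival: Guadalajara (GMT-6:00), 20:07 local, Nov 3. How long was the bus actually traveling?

Departure in UTC: 04:23 + 3:30 = 07:53 on Nov 3.
Arrival in UTC: 20:07 + 6:00 = 02:07 on Nov 4.
Elapsed = 02:07 − 07:53 (+1 day) = 18 hours 14 minutes.

18 hours 14 minutes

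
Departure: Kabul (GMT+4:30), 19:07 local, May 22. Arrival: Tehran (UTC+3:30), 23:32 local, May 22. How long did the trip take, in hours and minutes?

Departure in UTC: 19:07 − 4:30 = 14:37 on May 22.
Arrival in UTC: 23:32 − 3:30 = 20:02 on May 22.
Elapsed = 20:02 − 14:37 = 5 hours 25 minutes.

5 hours 25 minutes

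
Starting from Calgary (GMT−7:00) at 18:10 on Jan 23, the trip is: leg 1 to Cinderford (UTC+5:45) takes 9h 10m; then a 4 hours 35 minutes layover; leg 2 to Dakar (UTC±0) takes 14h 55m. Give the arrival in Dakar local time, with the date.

05:50 on January 25

Convert departure to UTC: 18:10 + 7:00 = 01:10 UTC on Jan 24.
Add 9 hours 10 minutes leg 1 → 10:20 UTC.
Add 4 hours and 35 minutes layover in Cinderford → 14:55 UTC.
Add 14 hours and 55 minutes leg 2 → 05:50 UTC (Jan 25).
Dakar is UTC+0, so local arrival is the same: 05:50 on Jan 25.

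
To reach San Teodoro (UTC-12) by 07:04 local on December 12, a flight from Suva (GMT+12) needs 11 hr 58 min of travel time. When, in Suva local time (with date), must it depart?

19:06 on December 12

Target arrival in UTC: 07:04 + 12:00 = 19:04 on Dec 12.
Subtract 11 hours and 58 minutes → departure 07:06 UTC on Dec 12.
Suva is UTC+12:00: 07:06 + 12:00 = 19:06 on Dec 12.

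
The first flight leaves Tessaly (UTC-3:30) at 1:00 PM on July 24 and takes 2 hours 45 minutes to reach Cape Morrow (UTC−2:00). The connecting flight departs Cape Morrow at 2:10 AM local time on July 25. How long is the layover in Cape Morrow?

Convert departure to UTC: 1:00 PM + 3:30 = 4:30 PM UTC on Jul 24.
Add 2 hours and 45 minutes flight time → 7:15 PM UTC.
Cape Morrow is UTC−2:00, so local arrival = 7:15 PM − 2:00 = 5:15 PM on Jul 24.
Layover = 2:10 AM − 5:15 PM (+1 day) = 8 hours 55 minutes.

8 hours 55 minutes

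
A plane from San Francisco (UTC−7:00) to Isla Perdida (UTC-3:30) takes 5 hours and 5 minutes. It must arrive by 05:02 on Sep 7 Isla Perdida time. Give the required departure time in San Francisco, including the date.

20:27 on Sep 6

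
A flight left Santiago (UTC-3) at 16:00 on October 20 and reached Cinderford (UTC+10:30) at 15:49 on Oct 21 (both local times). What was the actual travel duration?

10 hours 19 minutes

Departure in UTC: 16:00 + 3:00 = 19:00 on Oct 20.
Arrival in UTC: 15:49 − 10:30 = 05:19 on Oct 21.
Elapsed = 05:19 − 19:00 (+1 day) = 10 hours 19 minutes.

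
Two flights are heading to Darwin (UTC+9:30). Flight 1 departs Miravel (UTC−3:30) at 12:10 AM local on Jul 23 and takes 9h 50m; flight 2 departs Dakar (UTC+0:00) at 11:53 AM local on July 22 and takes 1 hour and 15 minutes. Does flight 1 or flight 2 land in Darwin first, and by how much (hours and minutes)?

Flight 1 in UTC: 12:10 AM + 3:30 = 3:40 AM on Jul 23.
+9 hours 50 minutes → arrive 1:30 PM UTC on Jul 23.
Flight 2 departs at 11:53 AM UTC (Jul 22).
+1 hour 15 minutes → arrive 1:08 PM UTC on Jul 22.
Flight 2 lands earlier by 24 hours 22 minutes.

the second, by 24 hours 22 minutes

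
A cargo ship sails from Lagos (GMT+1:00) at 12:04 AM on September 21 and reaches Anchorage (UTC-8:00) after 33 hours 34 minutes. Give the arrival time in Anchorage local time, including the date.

Anchorage is 9:00 behind Lagos.
After 33 hours 34 minutes it is 9:38 AM (Sep 22) in Lagos.
Shift by the zone difference: 9:38 AM − 9:00 = 12:38 AM on Sep 22 in Anchorage.

12:38 AM on September 22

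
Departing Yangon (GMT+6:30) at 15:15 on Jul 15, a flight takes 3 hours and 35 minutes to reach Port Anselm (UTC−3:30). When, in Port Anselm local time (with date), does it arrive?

Convert departure to UTC: 15:15 − 6:30 = 08:45 UTC on Jul 15.
Add 3 hours 35 minutes travel time → 12:20 UTC.
Port Anselm is UTC−3:30, so local arrival = 12:20 − 3:30 = 08:50 on Jul 15.

08:50 on July 15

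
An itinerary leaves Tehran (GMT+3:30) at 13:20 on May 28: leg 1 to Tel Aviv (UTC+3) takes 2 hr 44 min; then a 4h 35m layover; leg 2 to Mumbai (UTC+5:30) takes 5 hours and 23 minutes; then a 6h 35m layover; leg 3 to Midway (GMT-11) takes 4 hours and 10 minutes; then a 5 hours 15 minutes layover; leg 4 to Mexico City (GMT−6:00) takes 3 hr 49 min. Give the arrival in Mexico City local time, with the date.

Convert departure to UTC: 13:20 − 3:30 = 09:50 UTC on May 28.
Add 2 hours and 44 minutes leg 1 → 12:34 UTC.
Add 4 hours and 35 minutes layover in Tel Aviv → 17:09 UTC.
Add 5 hours and 23 minutes leg 2 → 22:32 UTC.
Add 6 hours 35 minutes layover in Mumbai → 05:07 UTC (May 29).
Add 4 hours and 10 minutes leg 3 → 09:17 UTC.
Add 5 hours 15 minutes layover in Midway → 14:32 UTC.
Add 3 hours and 49 minutes leg 4 → 18:21 UTC.
Mexico City is UTC−6:00, so local arrival = 18:21 − 6:00 = 12:21 on May 29.

12:21 on May 29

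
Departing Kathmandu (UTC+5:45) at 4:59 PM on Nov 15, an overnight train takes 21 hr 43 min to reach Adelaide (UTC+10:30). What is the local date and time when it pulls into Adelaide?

7:27 PM on November 16

Convert departure to UTC: 4:59 PM − 5:45 = 11:14 AM UTC on Nov 15.
Add 21 hours 43 minutes travel time → 8:57 AM UTC (Nov 16).
Adelaide is UTC+10:30, so local arrival = 8:57 AM + 10:30 = 7:27 PM on Nov 16.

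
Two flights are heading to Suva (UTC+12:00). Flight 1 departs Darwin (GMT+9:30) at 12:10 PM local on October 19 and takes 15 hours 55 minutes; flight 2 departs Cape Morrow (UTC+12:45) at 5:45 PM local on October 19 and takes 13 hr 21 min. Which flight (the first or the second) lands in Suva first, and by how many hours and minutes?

the second, by 14 minutes

Flight 1 in UTC: 12:10 PM − 9:30 = 2:40 AM on Oct 19.
+15 hours and 55 minutes → arrive 6:35 PM UTC on Oct 19.
Flight 2 in UTC: 5:45 PM − 12:45 = 5:00 AM on Oct 19.
+13 hours 21 minutes → arrive 6:21 PM UTC on Oct 19.
Flight 2 lands earlier by 14 minutes.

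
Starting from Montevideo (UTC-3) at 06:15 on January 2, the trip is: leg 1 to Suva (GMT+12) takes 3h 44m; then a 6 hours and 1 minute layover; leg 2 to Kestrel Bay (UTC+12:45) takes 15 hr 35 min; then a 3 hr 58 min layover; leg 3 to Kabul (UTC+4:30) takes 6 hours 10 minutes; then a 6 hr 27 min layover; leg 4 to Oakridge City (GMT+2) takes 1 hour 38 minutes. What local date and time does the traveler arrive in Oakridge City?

Convert departure to UTC: 06:15 + 3:00 = 09:15 UTC on Jan 2.
Add 3 hours and 44 minutes leg 1 → 12:59 UTC.
Add 6 hours 1 minute layover in Suva → 19:00 UTC.
Add 15 hours and 35 minutes leg 2 → 10:35 UTC (Jan 3).
Add 3 hours and 58 minutes layover in Kestrel Bay → 14:33 UTC.
Add 6 hours 10 minutes leg 3 → 20:43 UTC.
Add 6 hours and 27 minutes layover in Kabul → 03:10 UTC (Jan 4).
Add 1 hour 38 minutes leg 4 → 04:48 UTC.
Oakridge City is UTC+2:00, so local arrival = 04:48 + 2:00 = 06:48 on Jan 4.

06:48 on January 4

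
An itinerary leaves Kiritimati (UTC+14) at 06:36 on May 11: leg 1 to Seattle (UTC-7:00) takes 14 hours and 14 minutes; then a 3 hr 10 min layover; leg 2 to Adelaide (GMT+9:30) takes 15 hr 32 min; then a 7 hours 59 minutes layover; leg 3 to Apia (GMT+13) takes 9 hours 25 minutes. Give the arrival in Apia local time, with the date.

07:56 on May 13

Convert departure to UTC: 06:36 − 14:00 = 16:36 UTC on May 10.
Add 14 hours 14 minutes leg 1 → 06:50 UTC (May 11).
Add 3 hours 10 minutes layover in Seattle → 10:00 UTC.
Add 15 hours and 32 minutes leg 2 → 01:32 UTC (May 12).
Add 7 hours and 59 minutes layover in Adelaide → 09:31 UTC.
Add 9 hours and 25 minutes leg 3 → 18:56 UTC.
Apia is UTC+13:00, so local arrival = 18:56 + 13:00 = 07:56 on May 13.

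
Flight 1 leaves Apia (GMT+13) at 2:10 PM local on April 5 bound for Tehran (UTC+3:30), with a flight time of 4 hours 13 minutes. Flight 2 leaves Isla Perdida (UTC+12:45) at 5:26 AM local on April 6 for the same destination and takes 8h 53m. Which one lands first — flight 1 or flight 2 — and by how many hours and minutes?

Flight 1 in UTC: 2:10 PM − 13:00 = 1:10 AM on Apr 5.
+4 hours 13 minutes → arrive 5:23 AM UTC on Apr 5.
Flight 2 in UTC: 5:26 AM − 12:45 = 4:41 PM on Apr 5.
+8 hours 53 minutes → arrive 1:34 AM UTC on Apr 6.
Flight 1 lands earlier by 20 hours 11 minutes.

the first, by 20 hours 11 minutes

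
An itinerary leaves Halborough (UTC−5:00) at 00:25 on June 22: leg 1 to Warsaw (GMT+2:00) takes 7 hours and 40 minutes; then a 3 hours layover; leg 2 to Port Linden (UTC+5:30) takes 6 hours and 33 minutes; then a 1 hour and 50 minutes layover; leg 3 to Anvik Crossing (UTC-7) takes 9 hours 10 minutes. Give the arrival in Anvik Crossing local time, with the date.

Convert departure to UTC: 00:25 + 5:00 = 05:25 UTC on Jun 22.
Add 7 hours and 40 minutes leg 1 → 13:05 UTC.
Add 3 hours layover in Warsaw → 16:05 UTC.
Add 6 hours and 33 minutes leg 2 → 22:38 UTC.
Add 1 hour 50 minutes layover in Port Linden → 00:28 UTC (Jun 23).
Add 9 hours and 10 minutes leg 3 → 09:38 UTC.
Anvik Crossing is UTC−7:00, so local arrival = 09:38 − 7:00 = 02:38 on Jun 23.

02:38 on Jun 23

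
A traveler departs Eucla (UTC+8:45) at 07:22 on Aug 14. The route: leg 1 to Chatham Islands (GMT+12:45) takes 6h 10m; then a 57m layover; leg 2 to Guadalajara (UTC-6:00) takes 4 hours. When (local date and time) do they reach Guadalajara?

Convert departure to UTC: 07:22 − 8:45 = 22:37 UTC on Aug 13.
Add 6 hours and 10 minutes leg 1 → 04:47 UTC (Aug 14).
Add 57 minutes layover in Chatham Islands → 05:44 UTC.
Add 4 hours leg 2 → 09:44 UTC.
Guadalajara is UTC−6:00, so local arrival = 09:44 − 6:00 = 03:44 on Aug 14.

03:44 on August 14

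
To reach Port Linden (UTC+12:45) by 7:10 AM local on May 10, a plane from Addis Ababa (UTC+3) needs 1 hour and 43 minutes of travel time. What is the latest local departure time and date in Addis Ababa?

7:42 PM on May 9

Target arrival in UTC: 7:10 AM − 12:45 = 6:25 PM on May 9.
Subtract 1 hour 43 minutes → departure 4:42 PM UTC on May 9.
Addis Ababa is UTC+3:00: 4:42 PM + 3:00 = 7:42 PM on May 9.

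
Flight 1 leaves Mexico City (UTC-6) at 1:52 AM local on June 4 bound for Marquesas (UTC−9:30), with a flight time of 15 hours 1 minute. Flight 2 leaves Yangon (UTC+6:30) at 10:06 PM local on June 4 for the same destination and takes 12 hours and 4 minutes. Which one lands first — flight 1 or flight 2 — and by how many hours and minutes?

the first, by 4 hours 47 minutes

Flight 1 in UTC: 1:52 AM + 6:00 = 7:52 AM on Jun 4.
+15 hours and 1 minute → arrive 10:53 PM UTC on Jun 4.
Flight 2 in UTC: 10:06 PM − 6:30 = 3:36 PM on Jun 4.
+12 hours 4 minutes → arrive 3:40 AM UTC on Jun 5.
Flight 1 lands earlier by 4 hours 47 minutes.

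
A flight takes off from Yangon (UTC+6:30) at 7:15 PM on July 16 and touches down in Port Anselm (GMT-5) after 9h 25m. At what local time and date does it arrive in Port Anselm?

5:10 PM on July 16

Port Anselm is 11:30 behind Yangon.
After 9 hours 25 minutes it is 4:40 AM (Jul 17) in Yangon.
Shift by the zone difference: 4:40 AM − 11:30 = 5:10 PM on Jul 16 in Port Anselm.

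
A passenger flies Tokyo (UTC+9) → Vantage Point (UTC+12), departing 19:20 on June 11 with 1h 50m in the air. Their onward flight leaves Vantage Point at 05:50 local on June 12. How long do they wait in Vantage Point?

Convert departure to UTC: 19:20 − 9:00 = 10:20 UTC on Jun 11.
Add 1 hour 50 minutes flight time → 12:10 UTC.
Vantage Point is UTC+12:00, so local arrival = 12:10 + 12:00 = 00:10 on Jun 12.
Layover = 05:50 − 00:10 = 5 hours 40 minutes.

5 hours 40 minutes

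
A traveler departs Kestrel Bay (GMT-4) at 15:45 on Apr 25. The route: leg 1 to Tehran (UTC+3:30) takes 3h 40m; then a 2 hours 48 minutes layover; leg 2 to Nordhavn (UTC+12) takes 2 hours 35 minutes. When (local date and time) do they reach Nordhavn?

Convert departure to UTC: 15:45 + 4:00 = 19:45 UTC on Apr 25.
Add 3 hours and 40 minutes leg 1 → 23:25 UTC.
Add 2 hours 48 minutes layover in Tehran → 02:13 UTC (Apr 26).
Add 2 hours 35 minutes leg 2 → 04:48 UTC.
Nordhavn is UTC+12:00, so local arrival = 04:48 + 12:00 = 16:48 on Apr 26.

16:48 on Apr 26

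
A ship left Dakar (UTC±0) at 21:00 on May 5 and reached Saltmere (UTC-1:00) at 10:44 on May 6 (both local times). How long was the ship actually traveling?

14 hours 44 minutes

Departure is already UTC: 21:00 on May 5.
Arrival in UTC: 10:44 + 1:00 = 11:44 on May 6.
Elapsed = 11:44 − 21:00 (+1 day) = 14 hours 44 minutes.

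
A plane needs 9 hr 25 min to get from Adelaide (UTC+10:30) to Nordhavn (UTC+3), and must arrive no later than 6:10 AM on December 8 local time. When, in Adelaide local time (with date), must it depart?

Target arrival in UTC: 6:10 AM − 3:00 = 3:10 AM on Dec 8.
Subtract 9 hours 25 minutes → departure 5:45 PM UTC on Dec 7.
Adelaide is UTC+10:30: 5:45 PM + 10:30 = 4:15 AM on Dec 8.

4:15 AM on Dec 8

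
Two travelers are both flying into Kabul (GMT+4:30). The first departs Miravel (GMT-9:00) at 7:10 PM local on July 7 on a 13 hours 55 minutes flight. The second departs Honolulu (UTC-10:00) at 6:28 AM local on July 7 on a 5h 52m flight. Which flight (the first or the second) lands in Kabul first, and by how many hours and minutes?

the second, by 19 hours 45 minutes

Flight 1 in UTC: 7:10 PM + 9:00 = 4:10 AM on Jul 8.
+13 hours 55 minutes → arrive 6:05 PM UTC on Jul 8.
Flight 2 in UTC: 6:28 AM + 10:00 = 4:28 PM on Jul 7.
+5 hours 52 minutes → arrive 10:20 PM UTC on Jul 7.
Flight 2 lands earlier by 19 hours 45 minutes.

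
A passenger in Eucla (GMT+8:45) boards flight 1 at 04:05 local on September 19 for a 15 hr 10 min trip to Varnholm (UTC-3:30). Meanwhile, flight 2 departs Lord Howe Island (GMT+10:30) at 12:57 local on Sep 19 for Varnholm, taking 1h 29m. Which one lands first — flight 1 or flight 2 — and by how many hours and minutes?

the second, by 6 hours 34 minutes

Flight 1 in UTC: 04:05 − 8:45 = 19:20 on Sep 18.
+15 hours and 10 minutes → arrive 10:30 UTC on Sep 19.
Flight 2 in UTC: 12:57 − 10:30 = 02:27 on Sep 19.
+1 hour 29 minutes → arrive 03:56 UTC on Sep 19.
Flight 2 lands earlier by 6 hours 34 minutes.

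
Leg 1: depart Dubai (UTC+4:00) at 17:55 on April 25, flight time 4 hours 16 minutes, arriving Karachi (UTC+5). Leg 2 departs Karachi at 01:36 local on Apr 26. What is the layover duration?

Convert departure to UTC: 17:55 − 4:00 = 13:55 UTC on Apr 25.
Add 4 hours 16 minutes flight time → 18:11 UTC.
Karachi is UTC+5:00, so local arrival = 18:11 + 5:00 = 23:11 on Apr 25.
Layover = 01:36 − 23:11 (+1 day) = 2 hours 25 minutes.

2 hours 25 minutes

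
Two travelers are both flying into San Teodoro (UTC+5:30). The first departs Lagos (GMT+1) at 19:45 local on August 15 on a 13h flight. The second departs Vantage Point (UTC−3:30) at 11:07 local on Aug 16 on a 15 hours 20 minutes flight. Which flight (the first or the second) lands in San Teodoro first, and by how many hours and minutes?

the first, by 22 hours 12 minutes

Flight 1 in UTC: 19:45 − 1:00 = 18:45 on Aug 15.
+13 hours → arrive 07:45 UTC on Aug 16.
Flight 2 in UTC: 11:07 + 3:30 = 14:37 on Aug 16.
+15 hours and 20 minutes → arrive 05:57 UTC on Aug 17.
Flight 1 lands earlier by 22 hours 12 minutes.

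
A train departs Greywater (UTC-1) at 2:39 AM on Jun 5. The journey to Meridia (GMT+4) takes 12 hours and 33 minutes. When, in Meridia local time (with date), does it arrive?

8:12 PM on June 5

Meridia is 5:00 ahead of Greywater.
After 12 hours 33 minutes it is 3:12 PM in Greywater.
Shift by the zone difference: 3:12 PM + 5:00 = 8:12 PM on Jun 5 in Meridia.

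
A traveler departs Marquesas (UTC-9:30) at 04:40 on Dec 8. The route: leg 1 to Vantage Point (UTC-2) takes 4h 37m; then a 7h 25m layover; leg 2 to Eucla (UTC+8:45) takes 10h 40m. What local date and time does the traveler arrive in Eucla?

21:37 on December 9

Convert departure to UTC: 04:40 + 9:30 = 14:10 UTC on Dec 8.
Add 4 hours 37 minutes leg 1 → 18:47 UTC.
Add 7 hours and 25 minutes layover in Vantage Point → 02:12 UTC (Dec 9).
Add 10 hours 40 minutes leg 2 → 12:52 UTC.
Eucla is UTC+8:45, so local arrival = 12:52 + 8:45 = 21:37 on Dec 9.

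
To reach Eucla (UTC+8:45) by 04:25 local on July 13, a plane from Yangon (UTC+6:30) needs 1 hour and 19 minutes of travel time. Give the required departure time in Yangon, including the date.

Target arrival in UTC: 04:25 − 8:45 = 19:40 on Jul 12.
Subtract 1 hour 19 minutes → departure 18:21 UTC on Jul 12.
Yangon is UTC+6:30: 18:21 + 6:30 = 00:51 on Jul 13.

00:51 on July 13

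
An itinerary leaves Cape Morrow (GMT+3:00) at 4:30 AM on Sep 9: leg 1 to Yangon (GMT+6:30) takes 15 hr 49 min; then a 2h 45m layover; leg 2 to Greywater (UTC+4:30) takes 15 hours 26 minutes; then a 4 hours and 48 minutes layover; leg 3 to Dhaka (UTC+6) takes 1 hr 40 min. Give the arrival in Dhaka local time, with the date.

11:58 PM on September 10

Convert departure to UTC: 4:30 AM − 3:00 = 1:30 AM UTC on Sep 9.
Add 15 hours and 49 minutes leg 1 → 5:19 PM UTC.
Add 2 hours 45 minutes layover in Yangon → 8:04 PM UTC.
Add 15 hours 26 minutes leg 2 → 11:30 AM UTC (Sep 10).
Add 4 hours and 48 minutes layover in Greywater → 4:18 PM UTC.
Add 1 hour 40 minutes leg 3 → 5:58 PM UTC.
Dhaka is UTC+6:00, so local arrival = 5:58 PM + 6:00 = 11:58 PM on Sep 10.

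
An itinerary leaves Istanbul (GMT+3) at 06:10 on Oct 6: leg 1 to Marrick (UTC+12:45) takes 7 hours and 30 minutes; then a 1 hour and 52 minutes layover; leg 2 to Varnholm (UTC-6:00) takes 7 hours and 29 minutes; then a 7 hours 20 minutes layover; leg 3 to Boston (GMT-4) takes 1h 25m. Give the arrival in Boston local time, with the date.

Convert departure to UTC: 06:10 − 3:00 = 03:10 UTC on Oct 6.
Add 7 hours 30 minutes leg 1 → 10:40 UTC.
Add 1 hour and 52 minutes layover in Marrick → 12:32 UTC.
Add 7 hours and 29 minutes leg 2 → 20:01 UTC.
Add 7 hours 20 minutes layover in Varnholm → 03:21 UTC (Oct 7).
Add 1 hour 25 minutes leg 3 → 04:46 UTC.
Boston is UTC−4:00, so local arrival = 04:46 − 4:00 = 00:46 on Oct 7.

00:46 on Oct 7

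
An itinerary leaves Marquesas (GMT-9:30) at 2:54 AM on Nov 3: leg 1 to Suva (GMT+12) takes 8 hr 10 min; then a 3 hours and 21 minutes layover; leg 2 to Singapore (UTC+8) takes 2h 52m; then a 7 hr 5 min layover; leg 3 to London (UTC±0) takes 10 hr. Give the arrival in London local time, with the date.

Convert departure to UTC: 2:54 AM + 9:30 = 12:24 PM UTC on Nov 3.
Add 8 hours 10 minutes leg 1 → 8:34 PM UTC.
Add 3 hours and 21 minutes layover in Suva → 11:55 PM UTC.
Add 2 hours and 52 minutes leg 2 → 2:47 AM UTC (Nov 4).
Add 7 hours 5 minutes layover in Singapore → 9:52 AM UTC.
Add 10 hours leg 3 → 7:52 PM UTC.
London is UTC+0, so local arrival is the same: 7:52 PM on Nov 4.

7:52 PM on Nov 4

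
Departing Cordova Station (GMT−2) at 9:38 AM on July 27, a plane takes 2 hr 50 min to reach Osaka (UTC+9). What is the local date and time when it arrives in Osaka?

11:28 PM on July 27

Osaka is 11:00 ahead of Cordova Station.
After 2 hours and 50 minutes it is 12:28 PM in Cordova Station.
Shift by the zone difference: 12:28 PM + 11:00 = 11:28 PM on Jul 27 in Osaka.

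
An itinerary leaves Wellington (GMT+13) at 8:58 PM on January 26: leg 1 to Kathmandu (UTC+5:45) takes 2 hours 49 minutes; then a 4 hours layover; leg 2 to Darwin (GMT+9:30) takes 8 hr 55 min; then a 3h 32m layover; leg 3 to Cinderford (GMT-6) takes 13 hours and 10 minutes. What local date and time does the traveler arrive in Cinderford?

Convert departure to UTC: 8:58 PM − 13:00 = 7:58 AM UTC on Jan 26.
Add 2 hours and 49 minutes leg 1 → 10:47 AM UTC.
Add 4 hours layover in Kathmandu → 2:47 PM UTC.
Add 8 hours and 55 minutes leg 2 → 11:42 PM UTC.
Add 3 hours and 32 minutes layover in Darwin → 3:14 AM UTC (Jan 27).
Add 13 hours and 10 minutes leg 3 → 4:24 PM UTC.
Cinderford is UTC−6:00, so local arrival = 4:24 PM − 6:00 = 10:24 AM on Jan 27.

10:24 AM on Jan 27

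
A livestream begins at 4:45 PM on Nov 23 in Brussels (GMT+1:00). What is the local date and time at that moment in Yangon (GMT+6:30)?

Yangon is 5:30 ahead of Brussels.
Shift by the zone difference: 4:45 PM + 5:30 = 10:15 PM on Nov 23 in Yangon.

10:15 PM on November 23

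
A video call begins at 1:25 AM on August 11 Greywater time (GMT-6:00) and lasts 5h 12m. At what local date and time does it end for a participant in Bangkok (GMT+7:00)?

Bangkok is 13:00 ahead of Greywater.
After 5 hours 12 minutes it is 6:37 AM in Greywater.
Shift by the zone difference: 6:37 AM + 13:00 = 7:37 PM on Aug 11 in Bangkok.

7:37 PM on Aug 11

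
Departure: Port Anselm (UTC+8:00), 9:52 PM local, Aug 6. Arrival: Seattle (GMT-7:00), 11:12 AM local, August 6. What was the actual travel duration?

Departure in UTC: 9:52 PM − 8:00 = 1:52 PM on Aug 6.
Arrival in UTC: 11:12 AM + 7:00 = 6:12 PM on Aug 6.
Elapsed = 6:12 PM − 1:52 PM = 4 hours 20 minutes.

4 hours 20 minutes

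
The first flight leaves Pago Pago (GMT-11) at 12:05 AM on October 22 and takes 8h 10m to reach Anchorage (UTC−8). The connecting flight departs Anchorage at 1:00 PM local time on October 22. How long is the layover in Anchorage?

Convert departure to UTC: 12:05 AM + 11:00 = 11:05 AM UTC on Oct 22.
Add 8 hours and 10 minutes flight time → 7:15 PM UTC.
Anchorage is UTC−8:00, so local arrival = 7:15 PM − 8:00 = 11:15 AM on Oct 22.
Layover = 1:00 PM − 11:15 AM = 1 hour 45 minutes.

1 hour 45 minutes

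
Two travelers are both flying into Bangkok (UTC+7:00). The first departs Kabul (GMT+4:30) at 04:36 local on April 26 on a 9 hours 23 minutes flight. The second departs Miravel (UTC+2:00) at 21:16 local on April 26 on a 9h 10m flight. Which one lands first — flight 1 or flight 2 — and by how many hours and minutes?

Flight 1 in UTC: 04:36 − 4:30 = 00:06 on Apr 26.
+9 hours and 23 minutes → arrive 09:29 UTC on Apr 26.
Flight 2 in UTC: 21:16 − 2:00 = 19:16 on Apr 26.
+9 hours and 10 minutes → arrive 04:26 UTC on Apr 27.
Flight 1 lands earlier by 18 hours 57 minutes.

the first, by 18 hours 57 minutes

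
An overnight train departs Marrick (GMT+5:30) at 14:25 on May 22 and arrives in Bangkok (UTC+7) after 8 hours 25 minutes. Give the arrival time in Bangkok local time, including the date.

00:20 on May 23

Convert departure to UTC: 14:25 − 5:30 = 08:55 UTC on May 22.
Add 8 hours and 25 minutes travel time → 17:20 UTC.
Bangkok is UTC+7:00, so local arrival = 17:20 + 7:00 = 00:20 on May 23.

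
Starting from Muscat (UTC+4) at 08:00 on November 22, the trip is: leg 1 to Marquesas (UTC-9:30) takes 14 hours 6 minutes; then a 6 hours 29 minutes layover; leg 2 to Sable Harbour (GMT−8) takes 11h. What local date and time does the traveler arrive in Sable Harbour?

03:35 on November 23

Convert departure to UTC: 08:00 − 4:00 = 04:00 UTC on Nov 22.
Add 14 hours 6 minutes leg 1 → 18:06 UTC.
Add 6 hours and 29 minutes layover in Marquesas → 00:35 UTC (Nov 23).
Add 11 hours leg 2 → 11:35 UTC.
Sable Harbour is UTC−8:00, so local arrival = 11:35 − 8:00 = 03:35 on Nov 23.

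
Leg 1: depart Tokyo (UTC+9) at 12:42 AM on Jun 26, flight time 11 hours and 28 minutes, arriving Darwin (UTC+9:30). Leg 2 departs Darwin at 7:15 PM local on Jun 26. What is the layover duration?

Convert departure to UTC: 12:42 AM − 9:00 = 3:42 PM UTC on Jun 25.
Add 11 hours and 28 minutes flight time → 3:10 AM UTC (Jun 26).
Darwin is UTC+9:30, so local arrival = 3:10 AM + 9:30 = 12:40 PM on Jun 26.
Layover = 7:15 PM − 12:40 PM = 6 hours 35 minutes.

6 hours 35 minutes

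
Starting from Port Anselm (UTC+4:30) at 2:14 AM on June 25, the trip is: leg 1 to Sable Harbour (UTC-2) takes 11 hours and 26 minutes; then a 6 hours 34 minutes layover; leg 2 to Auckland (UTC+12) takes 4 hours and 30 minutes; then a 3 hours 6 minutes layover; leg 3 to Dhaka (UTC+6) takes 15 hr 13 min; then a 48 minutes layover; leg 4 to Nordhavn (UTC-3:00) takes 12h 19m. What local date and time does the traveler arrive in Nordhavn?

Convert departure to UTC: 2:14 AM − 4:30 = 9:44 PM UTC on Jun 24.
Add 11 hours and 26 minutes leg 1 → 9:10 AM UTC (Jun 25).
Add 6 hours 34 minutes layover in Sable Harbour → 3:44 PM UTC.
Add 4 hours and 30 minutes leg 2 → 8:14 PM UTC.
Add 3 hours and 6 minutes layover in Auckland → 11:20 PM UTC.
Add 15 hours 13 minutes leg 3 → 2:33 PM UTC (Jun 26).
Add 48 minutes layover in Dhaka → 3:21 PM UTC.
Add 12 hours 19 minutes leg 4 → 3:40 AM UTC (Jun 27).
Nordhavn is UTC−3:00, so local arrival = 3:40 AM − 3:00 = 12:40 AM on Jun 27.

12:40 AM on June 27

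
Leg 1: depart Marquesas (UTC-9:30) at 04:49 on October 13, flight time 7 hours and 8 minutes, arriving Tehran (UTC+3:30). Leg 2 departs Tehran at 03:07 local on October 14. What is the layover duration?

2 hours 10 minutes

Convert departure to UTC: 04:49 + 9:30 = 14:19 UTC on Oct 13.
Add 7 hours 8 minutes flight time → 21:27 UTC.
Tehran is UTC+3:30, so local arrival = 21:27 + 3:30 = 00:57 on Oct 14.
Layover = 03:07 − 00:57 = 2 hours 10 minutes.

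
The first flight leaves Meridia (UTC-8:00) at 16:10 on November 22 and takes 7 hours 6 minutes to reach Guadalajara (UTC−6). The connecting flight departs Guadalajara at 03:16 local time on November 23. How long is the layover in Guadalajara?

2 hours

Convert departure to UTC: 16:10 + 8:00 = 00:10 UTC on Nov 23.
Add 7 hours and 6 minutes flight time → 07:16 UTC.
Guadalajara is UTC−6:00, so local arrival = 07:16 − 6:00 = 01:16 on Nov 23.
Layover = 03:16 − 01:16 = 2 hours.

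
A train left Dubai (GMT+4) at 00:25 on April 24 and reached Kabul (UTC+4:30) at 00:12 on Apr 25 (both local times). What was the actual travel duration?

23 hours 17 minutes

Kabul is 0:30 ahead of Dubai.
Clock-face elapsed time (ignoring zones) is 23 hours 47 minutes.
Actual elapsed = 23 hours 47 minutes − 0:30 = 23 hours 17 minutes.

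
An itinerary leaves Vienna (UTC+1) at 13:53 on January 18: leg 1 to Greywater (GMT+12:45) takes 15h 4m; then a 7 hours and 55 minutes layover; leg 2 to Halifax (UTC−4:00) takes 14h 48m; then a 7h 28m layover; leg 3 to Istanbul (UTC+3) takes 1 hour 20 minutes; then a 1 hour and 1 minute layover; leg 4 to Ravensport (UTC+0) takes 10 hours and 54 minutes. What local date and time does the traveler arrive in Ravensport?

23:23 on January 20

Convert departure to UTC: 13:53 − 1:00 = 12:53 UTC on Jan 18.
Add 15 hours 4 minutes leg 1 → 03:57 UTC (Jan 19).
Add 7 hours 55 minutes layover in Greywater → 11:52 UTC.
Add 14 hours and 48 minutes leg 2 → 02:40 UTC (Jan 20).
Add 7 hours and 28 minutes layover in Halifax → 10:08 UTC.
Add 1 hour and 20 minutes leg 3 → 11:28 UTC.
Add 1 hour 1 minute layover in Istanbul → 12:29 UTC.
Add 10 hours 54 minutes leg 4 → 23:23 UTC.
Ravensport is UTC+0, so local arrival is the same: 23:23 on Jan 20.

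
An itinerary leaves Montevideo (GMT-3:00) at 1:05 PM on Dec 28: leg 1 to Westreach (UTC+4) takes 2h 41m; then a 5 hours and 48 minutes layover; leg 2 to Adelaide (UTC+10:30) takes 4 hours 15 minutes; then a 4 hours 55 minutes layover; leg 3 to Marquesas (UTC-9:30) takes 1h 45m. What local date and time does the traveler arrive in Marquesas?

Convert departure to UTC: 1:05 PM + 3:00 = 4:05 PM UTC on Dec 28.
Add 2 hours 41 minutes leg 1 → 6:46 PM UTC.
Add 5 hours 48 minutes layover in Westreach → 12:34 AM UTC (Dec 29).
Add 4 hours 15 minutes leg 2 → 4:49 AM UTC.
Add 4 hours and 55 minutes layover in Adelaide → 9:44 AM UTC.
Add 1 hour 45 minutes leg 3 → 11:29 AM UTC.
Marquesas is UTC−9:30, so local arrival = 11:29 AM − 9:30 = 1:59 AM on Dec 29.

1:59 AM on December 29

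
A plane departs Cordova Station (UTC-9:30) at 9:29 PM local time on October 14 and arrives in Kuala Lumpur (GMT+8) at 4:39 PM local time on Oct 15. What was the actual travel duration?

1 hour 40 minutes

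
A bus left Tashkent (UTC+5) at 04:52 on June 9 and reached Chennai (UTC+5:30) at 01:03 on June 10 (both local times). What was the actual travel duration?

Departure in UTC: 04:52 − 5:00 = 23:52 on Jun 8.
Arrival in UTC: 01:03 − 5:30 = 19:33 on Jun 9.
Elapsed = 19:33 − 23:52 (+1 day) = 19 hours 41 minutes.

19 hours 41 minutes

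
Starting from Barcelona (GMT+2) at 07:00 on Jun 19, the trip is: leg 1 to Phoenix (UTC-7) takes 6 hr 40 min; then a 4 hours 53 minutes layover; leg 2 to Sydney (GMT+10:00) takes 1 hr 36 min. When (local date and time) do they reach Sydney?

04:09 on June 20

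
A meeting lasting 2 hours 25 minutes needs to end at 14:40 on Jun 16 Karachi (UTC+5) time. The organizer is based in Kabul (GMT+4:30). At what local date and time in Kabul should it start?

11:45 on Jun 16

Target end time in UTC: 14:40 − 5:00 = 09:40 on Jun 16.
Subtract 2 hours and 25 minutes → start 07:15 UTC on Jun 16.
Kabul is UTC+4:30: 07:15 + 4:30 = 11:45 on Jun 16.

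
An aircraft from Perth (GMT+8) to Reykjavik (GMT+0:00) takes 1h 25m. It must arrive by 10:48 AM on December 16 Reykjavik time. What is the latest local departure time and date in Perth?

Target arrival is already UTC: 10:48 AM on Dec 16.
Subtract 1 hour and 25 minutes → departure 9:23 AM UTC on Dec 16.
Perth is UTC+8:00: 9:23 AM + 8:00 = 5:23 PM on Dec 16.

5:23 PM on December 16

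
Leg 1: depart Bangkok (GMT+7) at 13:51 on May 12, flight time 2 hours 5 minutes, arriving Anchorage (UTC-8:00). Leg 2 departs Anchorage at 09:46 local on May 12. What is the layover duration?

8 hours 50 minutes

Convert departure to UTC: 13:51 − 7:00 = 06:51 UTC on May 12.
Add 2 hours and 5 minutes flight time → 08:56 UTC.
Anchorage is UTC−8:00, so local arrival = 08:56 − 8:00 = 00:56 on May 12.
Layover = 09:46 − 00:56 = 8 hours 50 minutes.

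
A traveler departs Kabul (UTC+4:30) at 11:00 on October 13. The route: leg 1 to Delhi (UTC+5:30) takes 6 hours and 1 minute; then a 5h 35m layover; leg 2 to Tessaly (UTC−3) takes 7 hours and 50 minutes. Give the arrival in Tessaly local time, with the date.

Convert departure to UTC: 11:00 − 4:30 = 06:30 UTC on Oct 13.
Add 6 hours 1 minute leg 1 → 12:31 UTC.
Add 5 hours and 35 minutes layover in Delhi → 18:06 UTC.
Add 7 hours and 50 minutes leg 2 → 01:56 UTC (Oct 14).
Tessaly is UTC−3:00, so local arrival = 01:56 − 3:00 = 22:56 on Oct 13.

22:56 on October 13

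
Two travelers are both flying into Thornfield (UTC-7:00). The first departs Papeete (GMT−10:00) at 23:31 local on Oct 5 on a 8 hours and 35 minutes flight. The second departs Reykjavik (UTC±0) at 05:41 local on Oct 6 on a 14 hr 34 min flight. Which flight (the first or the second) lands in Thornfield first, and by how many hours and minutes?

Flight 1 in UTC: 23:31 + 10:00 = 09:31 on Oct 6.
+8 hours 35 minutes → arrive 18:06 UTC on Oct 6.
Flight 2 departs at 05:41 UTC (Oct 6).
+14 hours and 34 minutes → arrive 20:15 UTC on Oct 6.
Flight 1 lands earlier by 2 hours 9 minutes.

the first, by 2 hours 9 minutes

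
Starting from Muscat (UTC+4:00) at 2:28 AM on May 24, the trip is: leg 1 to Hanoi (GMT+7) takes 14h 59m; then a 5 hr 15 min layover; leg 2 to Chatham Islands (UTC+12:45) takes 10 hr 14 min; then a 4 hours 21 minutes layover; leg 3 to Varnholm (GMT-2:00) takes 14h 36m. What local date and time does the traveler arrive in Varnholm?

9:53 PM on May 25

Convert departure to UTC: 2:28 AM − 4:00 = 10:28 PM UTC on May 23.
Add 14 hours and 59 minutes leg 1 → 1:27 PM UTC (May 24).
Add 5 hours and 15 minutes layover in Hanoi → 6:42 PM UTC.
Add 10 hours 14 minutes leg 2 → 4:56 AM UTC (May 25).
Add 4 hours 21 minutes layover in Chatham Islands → 9:17 AM UTC.
Add 14 hours 36 minutes leg 3 → 11:53 PM UTC.
Varnholm is UTC−2:00, so local arrival = 11:53 PM − 2:00 = 9:53 PM on May 25.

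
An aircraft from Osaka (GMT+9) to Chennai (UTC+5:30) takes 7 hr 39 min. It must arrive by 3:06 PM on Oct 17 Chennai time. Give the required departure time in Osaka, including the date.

Target arrival in UTC: 3:06 PM − 5:30 = 9:36 AM on Oct 17.
Subtract 7 hours 39 minutes → departure 1:57 AM UTC on Oct 17.
Osaka is UTC+9:00: 1:57 AM + 9:00 = 10:57 AM on Oct 17.

10:57 AM on October 17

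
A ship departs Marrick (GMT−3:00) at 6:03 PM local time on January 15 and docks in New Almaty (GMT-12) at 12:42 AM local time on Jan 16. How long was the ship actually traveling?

15 hours 39 minutes

Departure in UTC: 6:03 PM + 3:00 = 9:03 PM on Jan 15.
Arrival in UTC: 12:42 AM + 12:00 = 12:42 PM on Jan 16.
Elapsed = 12:42 PM − 9:03 PM (+1 day) = 15 hours 39 minutes.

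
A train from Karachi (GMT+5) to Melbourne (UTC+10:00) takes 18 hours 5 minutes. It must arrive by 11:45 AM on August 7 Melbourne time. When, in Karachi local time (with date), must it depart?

12:40 PM on Aug 6

Target arrival in UTC: 11:45 AM − 10:00 = 1:45 AM on Aug 7.
Subtract 18 hours 5 minutes → departure 7:40 AM UTC on Aug 6.
Karachi is UTC+5:00: 7:40 AM + 5:00 = 12:40 PM on Aug 6.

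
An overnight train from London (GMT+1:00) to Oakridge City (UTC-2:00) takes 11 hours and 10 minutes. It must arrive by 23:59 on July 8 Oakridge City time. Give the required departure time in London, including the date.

15:49 on July 8

Target arrival in UTC: 23:59 + 2:00 = 01:59 on Jul 9.
Subtract 11 hours 10 minutes → departure 14:49 UTC on Jul 8.
London is UTC+1:00: 14:49 + 1:00 = 15:49 on Jul 8.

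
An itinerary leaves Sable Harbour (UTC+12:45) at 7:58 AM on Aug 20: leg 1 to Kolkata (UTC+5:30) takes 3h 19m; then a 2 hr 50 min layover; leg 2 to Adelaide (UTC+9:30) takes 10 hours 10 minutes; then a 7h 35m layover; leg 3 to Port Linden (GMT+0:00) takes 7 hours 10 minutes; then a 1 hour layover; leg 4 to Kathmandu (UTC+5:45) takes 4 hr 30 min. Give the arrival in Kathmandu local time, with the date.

1:32 PM on August 21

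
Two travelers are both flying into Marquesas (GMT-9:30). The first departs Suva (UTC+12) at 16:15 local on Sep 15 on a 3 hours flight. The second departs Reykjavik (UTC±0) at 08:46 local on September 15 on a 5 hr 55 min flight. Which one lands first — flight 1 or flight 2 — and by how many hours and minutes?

the first, by 7 hours 26 minutes

Flight 1 in UTC: 16:15 − 12:00 = 04:15 on Sep 15.
+3 hours → arrive 07:15 UTC on Sep 15.
Flight 2 departs at 08:46 UTC (Sep 15).
+5 hours and 55 minutes → arrive 14:41 UTC on Sep 15.
Flight 1 lands earlier by 7 hours 26 minutes.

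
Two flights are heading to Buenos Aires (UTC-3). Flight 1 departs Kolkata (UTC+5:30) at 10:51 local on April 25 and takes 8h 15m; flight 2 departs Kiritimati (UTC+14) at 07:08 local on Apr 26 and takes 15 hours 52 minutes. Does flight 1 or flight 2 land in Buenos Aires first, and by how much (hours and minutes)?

the first, by 19 hours 24 minutes

Flight 1 in UTC: 10:51 − 5:30 = 05:21 on Apr 25.
+8 hours 15 minutes → arrive 13:36 UTC on Apr 25.
Flight 2 in UTC: 07:08 − 14:00 = 17:08 on Apr 25.
+15 hours 52 minutes → arrive 09:00 UTC on Apr 26.
Flight 1 lands earlier by 19 hours 24 minutes.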